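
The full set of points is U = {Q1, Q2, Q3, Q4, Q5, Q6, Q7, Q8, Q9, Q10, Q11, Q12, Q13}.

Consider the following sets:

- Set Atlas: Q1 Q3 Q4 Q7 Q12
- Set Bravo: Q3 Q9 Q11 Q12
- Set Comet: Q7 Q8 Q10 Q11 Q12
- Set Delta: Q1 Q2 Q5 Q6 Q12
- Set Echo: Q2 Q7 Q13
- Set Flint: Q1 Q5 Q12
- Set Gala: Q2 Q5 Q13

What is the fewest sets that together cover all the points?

Take {Atlas, Bravo, Comet, Delta, Gala}. Their union is {Q1, Q2, Q3, Q4, Q5, Q6, Q7, Q8, Q9, Q10, Q11, Q12, Q13}, which is all 13 points.
No 4 of the 7 sets cover everything (all 35 combinations miss at least one point), so 5 is optimal.

5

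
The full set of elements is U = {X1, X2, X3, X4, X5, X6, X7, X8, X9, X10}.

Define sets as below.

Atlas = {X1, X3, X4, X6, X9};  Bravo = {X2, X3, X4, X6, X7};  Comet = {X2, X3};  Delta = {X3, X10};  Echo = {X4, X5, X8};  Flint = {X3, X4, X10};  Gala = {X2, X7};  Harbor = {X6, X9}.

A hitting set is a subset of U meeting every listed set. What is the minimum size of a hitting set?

4

Take H = {X3, X4, X7, X9}. Each listed set contains at least one of these, so H is a hitting set of size 4.
The sets Delta, Echo, Gala, Harbor are pairwise disjoint, so any hitting set needs a separate element for each — at least 4. Hence 4 is optimal.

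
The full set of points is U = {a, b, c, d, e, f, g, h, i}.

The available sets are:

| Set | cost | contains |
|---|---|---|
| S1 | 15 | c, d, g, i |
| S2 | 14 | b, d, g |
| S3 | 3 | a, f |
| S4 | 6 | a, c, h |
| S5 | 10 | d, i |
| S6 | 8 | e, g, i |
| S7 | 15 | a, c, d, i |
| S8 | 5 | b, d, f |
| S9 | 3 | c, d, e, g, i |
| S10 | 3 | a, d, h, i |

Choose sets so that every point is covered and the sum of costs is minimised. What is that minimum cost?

S8, S9, S10 together cover every point (S8 ∪ S9 ∪ S10 = {a, b, c, d, e, f, g, h, i}); total cost 5 + 3 + 3 = 11.
The greedy pick S9, S3, S10, S8 costs 14; no covering selection beats 11.

11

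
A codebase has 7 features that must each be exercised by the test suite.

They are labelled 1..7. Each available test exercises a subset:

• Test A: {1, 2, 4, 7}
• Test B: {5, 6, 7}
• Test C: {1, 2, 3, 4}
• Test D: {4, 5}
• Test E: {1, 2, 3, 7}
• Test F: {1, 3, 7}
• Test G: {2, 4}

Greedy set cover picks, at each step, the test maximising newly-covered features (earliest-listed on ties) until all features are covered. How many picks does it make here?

Greedy: pick A (covers 4 new) → pick B (covers 2 new) → pick C (covers 1 new). Total picks: 3.
(The true minimum cover uses only 2 tests, so greedy is not optimal here.)

3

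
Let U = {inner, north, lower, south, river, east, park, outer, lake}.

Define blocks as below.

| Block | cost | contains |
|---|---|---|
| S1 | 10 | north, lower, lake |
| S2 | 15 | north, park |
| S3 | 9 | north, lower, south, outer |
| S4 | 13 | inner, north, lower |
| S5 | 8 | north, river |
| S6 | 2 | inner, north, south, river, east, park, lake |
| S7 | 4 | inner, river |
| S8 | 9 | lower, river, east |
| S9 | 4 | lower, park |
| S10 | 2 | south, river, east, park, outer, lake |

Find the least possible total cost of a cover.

8

S6, S9, S10 together cover every element (S6 ∪ S9 ∪ S10 = {inner, north, lower, south, river, east, park, outer, lake}); total cost 2 + 4 + 2 = 8.
No covering selection has total cost below 8.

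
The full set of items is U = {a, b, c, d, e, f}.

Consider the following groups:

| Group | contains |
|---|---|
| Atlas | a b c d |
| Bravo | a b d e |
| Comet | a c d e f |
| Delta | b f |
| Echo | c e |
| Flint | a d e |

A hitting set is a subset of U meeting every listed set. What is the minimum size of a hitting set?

2

H = {b, e} meets every group (each contains at least one member of H), and |H| = 2.
The groups Delta, Echo are pairwise disjoint, so any hitting set needs a separate item for each — at least 2. Hence 2 is optimal.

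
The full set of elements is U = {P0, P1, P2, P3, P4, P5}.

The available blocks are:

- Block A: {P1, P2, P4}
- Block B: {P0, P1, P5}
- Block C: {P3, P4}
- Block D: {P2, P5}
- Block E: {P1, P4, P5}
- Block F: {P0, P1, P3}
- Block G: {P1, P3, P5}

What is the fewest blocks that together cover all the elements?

3

C and D and F together: C ∪ D ∪ F = {P0, P1, P2, P3, P4, P5} — every element is covered.
No 2 of the 7 blocks cover everything (all 21 combinations miss at least one element), so 3 is optimal.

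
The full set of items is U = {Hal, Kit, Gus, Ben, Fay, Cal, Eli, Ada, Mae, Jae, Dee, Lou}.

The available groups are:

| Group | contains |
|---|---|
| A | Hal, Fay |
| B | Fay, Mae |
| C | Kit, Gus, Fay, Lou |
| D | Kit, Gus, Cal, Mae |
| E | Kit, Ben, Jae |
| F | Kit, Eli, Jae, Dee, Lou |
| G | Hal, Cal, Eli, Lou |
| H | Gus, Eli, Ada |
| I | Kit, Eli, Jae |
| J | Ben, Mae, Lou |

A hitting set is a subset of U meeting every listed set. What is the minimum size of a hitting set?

4

Take T = {Hal, Kit, Gus, Mae}. Each listed group contains at least one of these, so T is a hitting set of size 4.
No choice of 3 items meets every group, so 4 is the minimum.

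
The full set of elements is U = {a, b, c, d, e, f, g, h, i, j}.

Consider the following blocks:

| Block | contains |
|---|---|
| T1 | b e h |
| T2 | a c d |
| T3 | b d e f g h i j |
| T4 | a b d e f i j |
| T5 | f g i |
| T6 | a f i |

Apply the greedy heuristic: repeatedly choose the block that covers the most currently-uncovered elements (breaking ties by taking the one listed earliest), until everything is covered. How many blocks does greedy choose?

2

Greedy: pick T3 (covers 8 new) → pick T2 (covers 2 new). Total picks: 2.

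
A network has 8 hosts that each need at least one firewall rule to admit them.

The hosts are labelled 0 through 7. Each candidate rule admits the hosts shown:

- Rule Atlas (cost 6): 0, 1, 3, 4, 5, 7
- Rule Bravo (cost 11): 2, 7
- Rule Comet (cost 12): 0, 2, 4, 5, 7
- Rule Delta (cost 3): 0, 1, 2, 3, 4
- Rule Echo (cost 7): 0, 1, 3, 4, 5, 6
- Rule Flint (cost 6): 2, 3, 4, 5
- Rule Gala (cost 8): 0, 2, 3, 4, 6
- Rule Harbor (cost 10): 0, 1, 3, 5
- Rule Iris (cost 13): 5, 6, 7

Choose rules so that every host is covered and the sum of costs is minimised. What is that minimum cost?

Atlas, Gala together cover every host (Atlas ∪ Gala = {0, 1, 2, 3, 4, 5, 6, 7}); total cost 6 + 8 = 14.
The greedy pick Delta, Atlas, Echo costs 16; no covering selection beats 14.

14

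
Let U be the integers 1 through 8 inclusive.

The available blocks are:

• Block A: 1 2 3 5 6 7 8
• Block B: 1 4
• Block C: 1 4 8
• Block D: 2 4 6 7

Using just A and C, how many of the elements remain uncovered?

Union of A, C = {1, 2, 3, 4, 5, 6, 7, 8} — that's every element, so 0 are uncovered.

0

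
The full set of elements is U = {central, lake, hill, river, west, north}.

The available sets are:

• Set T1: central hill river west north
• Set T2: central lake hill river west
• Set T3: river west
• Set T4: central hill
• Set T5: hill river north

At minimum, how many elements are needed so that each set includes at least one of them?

2

The 2 elements {hill, river} hit every set.
The sets T3, T4 are pairwise disjoint, so any hitting set needs a separate element for each — at least 2. Hence 2 is optimal.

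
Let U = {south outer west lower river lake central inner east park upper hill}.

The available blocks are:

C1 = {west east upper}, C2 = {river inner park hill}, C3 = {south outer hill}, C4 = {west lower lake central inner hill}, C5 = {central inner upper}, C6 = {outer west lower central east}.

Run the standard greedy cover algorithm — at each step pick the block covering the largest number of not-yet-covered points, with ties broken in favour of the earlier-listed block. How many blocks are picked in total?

4

Greedy: pick C4 (covers 6 new) → pick C1 (covers 2 new) → pick C2 (covers 2 new) → pick C3 (covers 2 new). Total picks: 4.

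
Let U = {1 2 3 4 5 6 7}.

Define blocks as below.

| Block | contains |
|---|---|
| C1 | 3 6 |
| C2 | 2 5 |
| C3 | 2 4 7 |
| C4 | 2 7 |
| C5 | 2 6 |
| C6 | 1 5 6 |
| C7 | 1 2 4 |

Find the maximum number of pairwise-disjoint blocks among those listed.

C1, C3 are pairwise disjoint (C1={3,6}; C3={2,4,7}).
Every remaining block overlaps one of these, and no 3 of the listed blocks are pairwise disjoint, so 2 is the maximum.

2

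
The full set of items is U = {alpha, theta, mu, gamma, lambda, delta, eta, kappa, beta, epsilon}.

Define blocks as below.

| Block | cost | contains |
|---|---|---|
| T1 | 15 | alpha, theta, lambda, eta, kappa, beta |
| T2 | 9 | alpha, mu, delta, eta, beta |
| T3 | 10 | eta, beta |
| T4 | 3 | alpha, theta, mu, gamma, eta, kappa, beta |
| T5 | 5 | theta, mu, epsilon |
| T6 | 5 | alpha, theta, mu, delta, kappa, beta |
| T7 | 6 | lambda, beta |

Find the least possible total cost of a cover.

T4, T5, T6, T7 together cover every item (T4 ∪ T5 ∪ T6 ∪ T7 = {alpha, theta, mu, gamma, lambda, delta, eta, kappa, beta, epsilon}); total cost 3 + 5 + 5 + 6 = 19.
No covering selection has total cost below 19.

19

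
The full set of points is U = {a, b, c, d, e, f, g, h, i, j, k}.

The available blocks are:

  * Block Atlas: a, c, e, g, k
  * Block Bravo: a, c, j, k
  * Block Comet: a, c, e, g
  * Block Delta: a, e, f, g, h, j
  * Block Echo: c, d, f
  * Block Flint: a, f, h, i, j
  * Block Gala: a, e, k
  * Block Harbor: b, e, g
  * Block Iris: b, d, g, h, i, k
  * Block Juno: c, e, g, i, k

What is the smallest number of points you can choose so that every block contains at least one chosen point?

3

The 3 points {d, e, j} hit every block.
No choice of 2 points meets every block, so 3 is the minimum.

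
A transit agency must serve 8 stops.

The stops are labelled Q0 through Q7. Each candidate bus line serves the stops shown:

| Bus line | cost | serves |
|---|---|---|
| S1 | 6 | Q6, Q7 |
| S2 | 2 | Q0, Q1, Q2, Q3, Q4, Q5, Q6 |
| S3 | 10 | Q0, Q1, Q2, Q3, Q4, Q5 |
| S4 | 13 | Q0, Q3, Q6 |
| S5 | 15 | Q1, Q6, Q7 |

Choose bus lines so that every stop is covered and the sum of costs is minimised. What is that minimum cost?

S1, S2 together cover every stop (S1 ∪ S2 = {Q0, Q1, Q2, Q3, Q4, Q5, Q6, Q7}); total cost 6 + 2 = 8.
No covering selection has total cost below 8.

8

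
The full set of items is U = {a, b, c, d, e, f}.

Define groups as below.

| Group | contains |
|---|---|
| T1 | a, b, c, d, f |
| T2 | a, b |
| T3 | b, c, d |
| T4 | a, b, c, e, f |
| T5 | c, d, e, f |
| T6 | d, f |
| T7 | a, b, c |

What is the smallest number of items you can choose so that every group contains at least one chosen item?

2

Take H = {b, d}. Each listed group contains at least one of these, so H is a hitting set of size 2.
The groups T2, T5 are pairwise disjoint, so any hitting set needs a separate item for each — at least 2. Hence 2 is optimal.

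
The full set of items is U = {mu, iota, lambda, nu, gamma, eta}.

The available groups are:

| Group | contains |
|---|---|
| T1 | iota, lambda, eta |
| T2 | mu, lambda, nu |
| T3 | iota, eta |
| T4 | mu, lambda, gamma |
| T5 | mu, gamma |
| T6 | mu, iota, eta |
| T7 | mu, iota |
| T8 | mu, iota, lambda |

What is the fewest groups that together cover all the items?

3

T2, T5, and T6 cover everything between them: the union {mu, iota, lambda, nu, gamma, eta} is all of U.
Only T2 contains nu, so T2 is forced; the remaining 3 items need at least 2 more groups (each remaining group adds at most 2) — so at least 3 groups are needed, and 3 is optimal.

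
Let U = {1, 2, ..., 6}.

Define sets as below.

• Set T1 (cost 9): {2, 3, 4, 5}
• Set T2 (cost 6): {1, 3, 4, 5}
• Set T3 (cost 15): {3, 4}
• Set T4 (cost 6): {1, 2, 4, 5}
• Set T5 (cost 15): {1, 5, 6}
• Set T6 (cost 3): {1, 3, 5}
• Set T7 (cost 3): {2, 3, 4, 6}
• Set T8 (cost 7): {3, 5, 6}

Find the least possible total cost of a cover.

6

T6, T7 together cover every element (T6 ∪ T7 = {1, 2, 3, 4, 5, 6}); total cost 3 + 3 = 6.
No covering selection has total cost below 6.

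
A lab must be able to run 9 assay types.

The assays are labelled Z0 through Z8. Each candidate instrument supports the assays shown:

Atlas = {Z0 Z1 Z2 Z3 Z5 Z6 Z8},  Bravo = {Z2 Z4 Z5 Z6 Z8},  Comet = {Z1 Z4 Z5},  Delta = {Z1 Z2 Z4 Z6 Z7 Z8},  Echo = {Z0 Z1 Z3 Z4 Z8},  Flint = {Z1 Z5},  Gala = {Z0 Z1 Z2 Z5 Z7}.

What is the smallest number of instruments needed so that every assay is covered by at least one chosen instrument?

2

Atlas and Delta together: Atlas ∪ Delta = {Z0, Z1, Z2, Z3, Z4, Z5, Z6, Z7, Z8} — every assay is covered.
No single instrument has all 9 assays (the largest, Atlas, has 7), so 2 is optimal.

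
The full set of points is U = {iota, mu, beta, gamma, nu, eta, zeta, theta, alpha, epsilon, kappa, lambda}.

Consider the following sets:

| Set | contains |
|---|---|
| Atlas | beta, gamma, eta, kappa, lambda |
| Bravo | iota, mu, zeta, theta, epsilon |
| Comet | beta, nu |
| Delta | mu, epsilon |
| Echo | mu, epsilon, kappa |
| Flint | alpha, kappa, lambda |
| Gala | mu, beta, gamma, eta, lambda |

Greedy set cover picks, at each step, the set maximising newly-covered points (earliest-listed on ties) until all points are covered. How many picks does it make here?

4

Greedy: pick Atlas (covers 5 new) → pick Bravo (covers 5 new) → pick Comet (covers 1 new) → pick Flint (covers 1 new). Total picks: 4.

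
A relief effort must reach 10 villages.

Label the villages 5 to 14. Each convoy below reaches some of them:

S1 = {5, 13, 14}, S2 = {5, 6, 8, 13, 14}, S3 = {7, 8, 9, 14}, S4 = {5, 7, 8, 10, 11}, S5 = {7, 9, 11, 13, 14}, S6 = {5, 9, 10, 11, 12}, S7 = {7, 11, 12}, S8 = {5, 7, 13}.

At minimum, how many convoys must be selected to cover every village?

3

S2 and S6 and S8 together: S2 ∪ S6 ∪ S8 = {5, 6, 7, 8, 9, 10, 11, 12, 13, 14} — every village is covered.
Only S2 contains 6, so S2 is forced; the remaining 5 villages need at least 2 more convoys (each remaining convoy adds at most 4) — so at least 3 convoys are needed, and 3 is optimal.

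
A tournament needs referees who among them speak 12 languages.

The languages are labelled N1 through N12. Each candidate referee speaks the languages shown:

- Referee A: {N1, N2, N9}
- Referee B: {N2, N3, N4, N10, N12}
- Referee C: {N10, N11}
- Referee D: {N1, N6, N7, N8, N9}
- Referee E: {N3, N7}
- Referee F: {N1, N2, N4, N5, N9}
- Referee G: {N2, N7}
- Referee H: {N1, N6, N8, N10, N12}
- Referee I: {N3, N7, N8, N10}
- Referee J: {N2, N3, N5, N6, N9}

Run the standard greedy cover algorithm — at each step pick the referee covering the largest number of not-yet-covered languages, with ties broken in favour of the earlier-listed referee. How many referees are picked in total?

Greedy: pick B (covers 5 new) → pick D (covers 5 new) → pick C (covers 1 new) → pick F (covers 1 new). Total picks: 4.

4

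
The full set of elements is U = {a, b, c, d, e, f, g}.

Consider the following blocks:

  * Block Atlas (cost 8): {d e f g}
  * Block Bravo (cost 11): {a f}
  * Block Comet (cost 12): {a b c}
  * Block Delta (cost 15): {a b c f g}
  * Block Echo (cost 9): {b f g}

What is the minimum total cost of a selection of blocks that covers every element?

20

Atlas, Comet together cover every element (Atlas ∪ Comet = {a, b, c, d, e, f, g}); total cost 8 + 12 = 20.
No covering selection has total cost below 20.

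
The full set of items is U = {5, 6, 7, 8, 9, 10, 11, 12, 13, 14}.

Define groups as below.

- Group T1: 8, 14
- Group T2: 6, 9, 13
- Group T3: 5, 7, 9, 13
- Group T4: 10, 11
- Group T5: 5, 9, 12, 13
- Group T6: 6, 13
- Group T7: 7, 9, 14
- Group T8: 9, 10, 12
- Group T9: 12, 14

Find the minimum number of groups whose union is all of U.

5

Take {T1, T4, T5, T6, T7}. Their union is {5, 6, 7, 8, 9, 10, 11, 12, 13, 14}, which is all 10 items.
No 4 of the 9 groups cover everything (all 126 combinations miss at least one item), so 5 is optimal.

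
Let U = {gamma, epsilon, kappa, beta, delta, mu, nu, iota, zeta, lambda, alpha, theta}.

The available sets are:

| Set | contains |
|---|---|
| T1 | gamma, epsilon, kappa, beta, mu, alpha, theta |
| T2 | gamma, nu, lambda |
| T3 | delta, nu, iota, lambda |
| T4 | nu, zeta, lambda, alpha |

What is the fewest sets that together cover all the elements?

3

T1 and T3 and T4 together: T1 ∪ T3 ∪ T4 = {gamma, epsilon, kappa, beta, delta, mu, nu, iota, zeta, lambda, alpha, theta} — every element is covered.
Only T1 contains epsilon, so T1 is forced; the remaining 5 elements need at least 2 more sets (each remaining set adds at most 4) — so at least 3 sets are needed, and 3 is optimal.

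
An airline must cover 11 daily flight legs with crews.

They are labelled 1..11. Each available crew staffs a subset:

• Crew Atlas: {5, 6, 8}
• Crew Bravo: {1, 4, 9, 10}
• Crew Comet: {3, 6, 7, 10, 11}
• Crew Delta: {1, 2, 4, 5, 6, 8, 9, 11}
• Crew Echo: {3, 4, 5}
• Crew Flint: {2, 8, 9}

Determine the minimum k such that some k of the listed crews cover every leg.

2

Take {Comet, Delta}. Their union is {1, 2, 3, 4, 5, 6, 7, 8, 9, 10, 11}, which is all 11 legs.
No single crew has all 11 legs (the largest, Delta, has 8), so 2 is optimal.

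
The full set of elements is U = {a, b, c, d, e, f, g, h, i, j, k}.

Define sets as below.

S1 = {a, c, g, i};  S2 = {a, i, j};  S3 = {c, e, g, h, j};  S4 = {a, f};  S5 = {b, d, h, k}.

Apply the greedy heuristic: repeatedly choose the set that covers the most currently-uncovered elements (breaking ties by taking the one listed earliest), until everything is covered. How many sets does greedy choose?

Greedy: pick S3 (covers 5 new) → pick S5 (covers 3 new) → pick S1 (covers 2 new) → pick S4 (covers 1 new). Total picks: 4.

4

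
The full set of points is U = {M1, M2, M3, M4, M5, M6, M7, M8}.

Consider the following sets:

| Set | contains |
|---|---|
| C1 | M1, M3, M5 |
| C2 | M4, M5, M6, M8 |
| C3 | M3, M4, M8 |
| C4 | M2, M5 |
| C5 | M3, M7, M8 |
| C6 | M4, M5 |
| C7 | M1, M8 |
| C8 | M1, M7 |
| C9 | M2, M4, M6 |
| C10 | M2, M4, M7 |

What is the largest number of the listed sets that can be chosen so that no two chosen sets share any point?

3

C3, C4, C8 are pairwise disjoint (C3={M3,M4,M8}; C4={M2,M5}; C8={M1,M7}).
Every remaining set overlaps one of these, and no 4 of the listed sets are pairwise disjoint, so 3 is the maximum.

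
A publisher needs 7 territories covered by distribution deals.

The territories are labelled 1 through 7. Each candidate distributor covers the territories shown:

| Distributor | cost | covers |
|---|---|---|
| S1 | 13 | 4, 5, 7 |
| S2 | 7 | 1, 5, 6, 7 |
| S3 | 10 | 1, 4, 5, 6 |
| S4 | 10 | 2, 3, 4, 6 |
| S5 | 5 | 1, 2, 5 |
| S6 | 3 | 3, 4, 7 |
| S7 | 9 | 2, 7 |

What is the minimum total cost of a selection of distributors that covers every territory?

15

S2, S5, S6 together cover every territory (S2 ∪ S5 ∪ S6 = {1, 2, 3, 4, 5, 6, 7}); total cost 7 + 5 + 3 = 15.
No covering selection has total cost below 15.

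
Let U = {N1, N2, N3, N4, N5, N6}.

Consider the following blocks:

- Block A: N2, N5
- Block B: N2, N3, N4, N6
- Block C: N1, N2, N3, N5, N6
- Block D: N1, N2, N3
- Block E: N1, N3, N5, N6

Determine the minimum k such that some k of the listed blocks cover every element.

Take {B, C}. Their union is {N1, N2, N3, N4, N5, N6}, which is all 6 elements.
No single block has all 6 elements (the largest, C, has 5), so 2 is optimal.

2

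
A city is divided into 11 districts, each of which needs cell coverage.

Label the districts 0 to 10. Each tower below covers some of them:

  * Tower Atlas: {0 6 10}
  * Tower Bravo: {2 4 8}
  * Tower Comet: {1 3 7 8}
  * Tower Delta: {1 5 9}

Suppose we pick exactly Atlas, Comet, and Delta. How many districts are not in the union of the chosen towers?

Union of Atlas, Comet, Delta = {0, 1, 3, 5, 6, 7, 8, 9, 10}.
Not covered: 2, 4 — 2 districts.

2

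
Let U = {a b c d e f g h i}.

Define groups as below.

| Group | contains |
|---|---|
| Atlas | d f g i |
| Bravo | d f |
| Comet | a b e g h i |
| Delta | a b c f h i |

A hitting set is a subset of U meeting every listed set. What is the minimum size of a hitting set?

2

T = {a, f} meets every group (each contains at least one member of T), and |T| = 2.
The groups Bravo, Comet are pairwise disjoint, so any hitting set needs a separate item for each — at least 2. Hence 2 is optimal.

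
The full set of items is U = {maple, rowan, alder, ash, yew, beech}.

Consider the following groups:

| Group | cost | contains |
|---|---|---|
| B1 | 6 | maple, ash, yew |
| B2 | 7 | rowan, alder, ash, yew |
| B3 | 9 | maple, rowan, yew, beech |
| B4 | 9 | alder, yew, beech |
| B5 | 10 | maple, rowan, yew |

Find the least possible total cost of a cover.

B2, B3 together cover every item (B2 ∪ B3 = {maple, rowan, alder, ash, yew, beech}); total cost 7 + 9 = 16.
No covering selection has total cost below 16.

16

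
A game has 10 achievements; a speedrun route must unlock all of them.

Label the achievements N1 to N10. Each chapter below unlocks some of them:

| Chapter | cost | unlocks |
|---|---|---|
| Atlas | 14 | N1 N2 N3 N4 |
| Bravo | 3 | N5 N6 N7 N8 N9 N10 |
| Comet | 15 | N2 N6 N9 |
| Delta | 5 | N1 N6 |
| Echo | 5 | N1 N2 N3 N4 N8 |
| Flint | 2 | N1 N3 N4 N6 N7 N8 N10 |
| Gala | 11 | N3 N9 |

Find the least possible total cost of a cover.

8

Bravo, Echo together cover every achievement (Bravo ∪ Echo = {N1, N2, N3, N4, N5, N6, N7, N8, N9, N10}); total cost 3 + 5 = 8.
The greedy pick Flint, Bravo, Echo costs 10; no covering selection beats 8.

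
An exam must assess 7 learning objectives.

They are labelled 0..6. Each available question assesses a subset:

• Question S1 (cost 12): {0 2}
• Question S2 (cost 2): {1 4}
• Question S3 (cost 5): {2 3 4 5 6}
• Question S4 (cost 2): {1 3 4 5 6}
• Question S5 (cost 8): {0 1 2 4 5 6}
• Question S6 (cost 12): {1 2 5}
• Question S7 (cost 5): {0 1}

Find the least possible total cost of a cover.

10

S3, S7 together cover every objective (S3 ∪ S7 = {0, 1, 2, 3, 4, 5, 6}); total cost 5 + 5 = 10.
No covering selection has total cost below 10.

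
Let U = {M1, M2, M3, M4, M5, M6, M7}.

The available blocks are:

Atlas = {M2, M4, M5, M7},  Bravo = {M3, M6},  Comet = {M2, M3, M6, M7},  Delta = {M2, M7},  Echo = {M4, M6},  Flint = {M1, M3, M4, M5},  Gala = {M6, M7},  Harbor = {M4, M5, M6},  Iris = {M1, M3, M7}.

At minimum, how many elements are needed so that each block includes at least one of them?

3

Take H = {M3, M6, M7}. Each listed block contains at least one of these, so H is a hitting set of size 3.
No choice of 2 elements meets every block, so 3 is the minimum.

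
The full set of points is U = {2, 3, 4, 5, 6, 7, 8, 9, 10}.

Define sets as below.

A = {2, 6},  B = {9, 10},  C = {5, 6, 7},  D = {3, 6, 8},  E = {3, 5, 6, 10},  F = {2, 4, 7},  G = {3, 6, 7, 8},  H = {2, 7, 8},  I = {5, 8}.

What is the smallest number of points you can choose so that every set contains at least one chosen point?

The 4 points {4, 6, 8, 9} hit every set.
No choice of 3 points meets every set, so 4 is the minimum.

4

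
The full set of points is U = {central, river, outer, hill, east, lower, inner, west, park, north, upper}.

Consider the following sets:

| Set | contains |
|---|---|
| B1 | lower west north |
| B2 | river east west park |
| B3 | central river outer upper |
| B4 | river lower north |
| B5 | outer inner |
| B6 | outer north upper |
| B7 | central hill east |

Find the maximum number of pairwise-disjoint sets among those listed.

3

B1, B5, B7 are pairwise disjoint (B1={lower,west,north}; B5={outer,inner}; B7={central,hill,east}).
Every remaining set overlaps one of these, and no 4 of the listed sets are pairwise disjoint, so 3 is the maximum.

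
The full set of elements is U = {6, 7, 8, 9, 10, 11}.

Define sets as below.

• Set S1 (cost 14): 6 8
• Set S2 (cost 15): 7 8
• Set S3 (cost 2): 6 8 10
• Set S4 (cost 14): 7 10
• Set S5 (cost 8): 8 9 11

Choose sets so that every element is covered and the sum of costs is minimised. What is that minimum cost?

24

S3, S4, S5 together cover every element (S3 ∪ S4 ∪ S5 = {6, 7, 8, 9, 10, 11}); total cost 2 + 14 + 8 = 24.
No covering selection has total cost below 24.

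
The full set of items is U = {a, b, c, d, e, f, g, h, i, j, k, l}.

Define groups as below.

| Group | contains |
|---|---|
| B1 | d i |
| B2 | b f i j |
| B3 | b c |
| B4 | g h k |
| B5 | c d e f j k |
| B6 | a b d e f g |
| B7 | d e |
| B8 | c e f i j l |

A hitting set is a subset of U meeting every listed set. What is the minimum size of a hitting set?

4

T = {b, d, i, k} meets every group (each contains at least one member of T), and |T| = 4.
No choice of 3 items meets every group, so 4 is the minimum.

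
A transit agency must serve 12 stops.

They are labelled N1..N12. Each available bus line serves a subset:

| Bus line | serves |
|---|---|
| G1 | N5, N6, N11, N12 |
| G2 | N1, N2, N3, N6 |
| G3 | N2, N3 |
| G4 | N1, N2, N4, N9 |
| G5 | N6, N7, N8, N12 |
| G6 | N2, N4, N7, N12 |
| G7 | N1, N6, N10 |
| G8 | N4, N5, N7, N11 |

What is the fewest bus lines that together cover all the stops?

G2 and G4 and G5 and G7 and G8 together: G2 ∪ G4 ∪ G5 ∪ G7 ∪ G8 = {N1, N2, N3, N4, N5, N6, N7, N8, N9, N10, N11, N12} — every stop is covered.
No 4 of the 8 bus lines cover everything (all 70 combinations miss at least one stop), so 5 is optimal.

5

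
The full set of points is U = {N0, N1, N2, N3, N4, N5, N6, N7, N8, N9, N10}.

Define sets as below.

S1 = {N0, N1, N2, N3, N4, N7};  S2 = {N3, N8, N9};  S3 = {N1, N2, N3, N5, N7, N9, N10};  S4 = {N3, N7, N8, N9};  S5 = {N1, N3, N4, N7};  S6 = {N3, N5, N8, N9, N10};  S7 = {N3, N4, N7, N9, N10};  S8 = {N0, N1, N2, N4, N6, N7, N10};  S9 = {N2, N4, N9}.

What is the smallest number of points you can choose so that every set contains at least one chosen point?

H = {N4, N9} meets every set (each contains at least one member of H), and |H| = 2.
The sets S2, S8 are pairwise disjoint, so any hitting set needs a separate point for each — at least 2. Hence 2 is optimal.

2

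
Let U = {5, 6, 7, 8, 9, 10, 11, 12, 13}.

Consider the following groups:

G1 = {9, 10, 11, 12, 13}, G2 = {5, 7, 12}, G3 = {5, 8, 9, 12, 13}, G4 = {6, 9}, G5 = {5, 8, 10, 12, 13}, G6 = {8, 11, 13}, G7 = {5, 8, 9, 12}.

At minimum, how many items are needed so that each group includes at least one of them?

Take H = {7, 8, 9}. Each listed group contains at least one of these, so H is a hitting set of size 3.
The groups G2, G4, G6 are pairwise disjoint, so any hitting set needs a separate item for each — at least 3. Hence 3 is optimal.

3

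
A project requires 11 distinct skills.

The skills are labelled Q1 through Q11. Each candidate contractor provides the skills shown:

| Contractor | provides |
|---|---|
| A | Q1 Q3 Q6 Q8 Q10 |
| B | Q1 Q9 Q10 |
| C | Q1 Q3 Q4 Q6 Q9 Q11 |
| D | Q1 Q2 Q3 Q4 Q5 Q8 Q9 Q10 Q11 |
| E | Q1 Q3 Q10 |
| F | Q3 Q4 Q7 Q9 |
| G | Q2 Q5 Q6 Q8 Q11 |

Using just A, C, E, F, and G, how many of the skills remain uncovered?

Union of A, C, E, F, G = {Q1, Q2, Q3, Q4, Q5, Q6, Q7, Q8, Q9, Q10, Q11} — that's every skill, so 0 are uncovered.

0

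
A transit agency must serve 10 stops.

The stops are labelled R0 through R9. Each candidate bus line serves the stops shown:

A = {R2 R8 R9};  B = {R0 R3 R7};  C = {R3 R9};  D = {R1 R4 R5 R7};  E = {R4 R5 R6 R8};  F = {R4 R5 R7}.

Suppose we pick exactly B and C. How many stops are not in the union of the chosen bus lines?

Union of B, C = {R0, R3, R7, R9}.
Not covered: R1, R2, R4, R5, R6, R8 — 6 stops.

6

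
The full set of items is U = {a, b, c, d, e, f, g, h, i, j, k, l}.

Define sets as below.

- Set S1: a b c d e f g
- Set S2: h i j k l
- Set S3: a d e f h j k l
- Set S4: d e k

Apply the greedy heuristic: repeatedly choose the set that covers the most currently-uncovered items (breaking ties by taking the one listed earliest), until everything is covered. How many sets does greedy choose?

Greedy: pick S3 (covers 8 new) → pick S1 (covers 3 new) → pick S2 (covers 1 new). Total picks: 3.
(The true minimum cover uses only 2 sets, so greedy is not optimal here.)

3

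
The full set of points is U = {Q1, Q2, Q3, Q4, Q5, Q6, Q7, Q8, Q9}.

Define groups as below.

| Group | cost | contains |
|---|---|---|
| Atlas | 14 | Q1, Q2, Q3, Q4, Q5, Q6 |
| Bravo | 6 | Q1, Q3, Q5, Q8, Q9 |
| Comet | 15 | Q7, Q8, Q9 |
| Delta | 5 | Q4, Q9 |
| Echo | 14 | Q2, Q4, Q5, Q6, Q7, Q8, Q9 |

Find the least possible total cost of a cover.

20

Bravo, Echo together cover every point (Bravo ∪ Echo = {Q1, Q2, Q3, Q4, Q5, Q6, Q7, Q8, Q9}); total cost 6 + 14 = 20.
No covering selection has total cost below 20.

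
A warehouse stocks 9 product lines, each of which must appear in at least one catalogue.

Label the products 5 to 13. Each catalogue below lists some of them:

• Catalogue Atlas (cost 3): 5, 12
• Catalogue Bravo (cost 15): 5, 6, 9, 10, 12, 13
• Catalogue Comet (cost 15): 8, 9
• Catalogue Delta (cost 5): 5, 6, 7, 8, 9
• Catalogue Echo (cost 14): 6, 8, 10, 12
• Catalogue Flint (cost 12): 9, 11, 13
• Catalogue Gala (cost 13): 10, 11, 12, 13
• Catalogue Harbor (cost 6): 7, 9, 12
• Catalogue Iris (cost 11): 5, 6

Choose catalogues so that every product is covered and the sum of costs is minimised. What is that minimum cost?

Delta, Gala together cover every product (Delta ∪ Gala = {5, 6, 7, 8, 9, 10, 11, 12, 13}); total cost 5 + 13 = 18.
The greedy pick Delta, Atlas, Gala costs 21; no covering selection beats 18.

18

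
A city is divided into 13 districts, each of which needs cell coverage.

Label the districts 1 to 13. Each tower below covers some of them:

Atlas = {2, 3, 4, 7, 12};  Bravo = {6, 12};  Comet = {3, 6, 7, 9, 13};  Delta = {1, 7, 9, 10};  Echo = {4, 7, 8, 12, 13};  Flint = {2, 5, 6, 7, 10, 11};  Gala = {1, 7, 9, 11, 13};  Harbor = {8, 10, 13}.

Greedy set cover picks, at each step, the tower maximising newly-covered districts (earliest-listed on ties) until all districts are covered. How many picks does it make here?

4

Greedy: pick Flint (covers 6 new) → pick Echo (covers 4 new) → pick Comet (covers 2 new) → pick Delta (covers 1 new). Total picks: 4.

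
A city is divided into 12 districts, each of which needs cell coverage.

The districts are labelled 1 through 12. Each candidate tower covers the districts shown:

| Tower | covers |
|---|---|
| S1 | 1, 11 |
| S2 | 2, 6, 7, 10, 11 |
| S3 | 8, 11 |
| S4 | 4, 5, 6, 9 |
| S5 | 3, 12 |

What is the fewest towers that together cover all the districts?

S1 and S2 and S3 and S4 and S5 together: S1 ∪ S2 ∪ S3 ∪ S4 ∪ S5 = {1, 2, 3, 4, 5, 6, 7, 8, 9, 10, 11, 12} — every district is covered.
No 4 of the 5 towers cover everything (all 5 combinations miss at least one district), so 5 is optimal.

5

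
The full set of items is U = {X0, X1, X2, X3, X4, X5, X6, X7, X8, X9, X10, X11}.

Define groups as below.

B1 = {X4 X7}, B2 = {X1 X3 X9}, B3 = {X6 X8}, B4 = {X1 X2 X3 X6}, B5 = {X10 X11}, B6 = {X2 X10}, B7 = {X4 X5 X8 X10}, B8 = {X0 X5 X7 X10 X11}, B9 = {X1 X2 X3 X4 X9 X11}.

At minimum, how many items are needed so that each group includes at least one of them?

4

Take H = {X1, X7, X8, X10}. Each listed group contains at least one of these, so H is a hitting set of size 4.
The groups B1, B2, B3, B5 are pairwise disjoint, so any hitting set needs a separate item for each — at least 4. Hence 4 is optimal.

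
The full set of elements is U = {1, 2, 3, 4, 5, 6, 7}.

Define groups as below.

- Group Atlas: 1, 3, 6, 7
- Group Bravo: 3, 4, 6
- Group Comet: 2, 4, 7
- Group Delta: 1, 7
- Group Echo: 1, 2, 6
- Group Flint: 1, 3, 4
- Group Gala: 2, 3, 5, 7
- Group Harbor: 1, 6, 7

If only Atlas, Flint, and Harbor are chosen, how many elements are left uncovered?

Union of Atlas, Flint, Harbor = {1, 3, 4, 6, 7}.
Not covered: 2, 5 — 2 elements.

2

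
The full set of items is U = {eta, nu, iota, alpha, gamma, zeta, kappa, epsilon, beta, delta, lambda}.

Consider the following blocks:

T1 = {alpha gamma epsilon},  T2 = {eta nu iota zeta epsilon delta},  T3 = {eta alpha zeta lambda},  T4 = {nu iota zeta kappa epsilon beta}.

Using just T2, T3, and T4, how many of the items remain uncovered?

Union of T2, T3, T4 = {eta, nu, iota, alpha, zeta, kappa, epsilon, beta, delta, lambda}.
Not covered: gamma — 1 item.

1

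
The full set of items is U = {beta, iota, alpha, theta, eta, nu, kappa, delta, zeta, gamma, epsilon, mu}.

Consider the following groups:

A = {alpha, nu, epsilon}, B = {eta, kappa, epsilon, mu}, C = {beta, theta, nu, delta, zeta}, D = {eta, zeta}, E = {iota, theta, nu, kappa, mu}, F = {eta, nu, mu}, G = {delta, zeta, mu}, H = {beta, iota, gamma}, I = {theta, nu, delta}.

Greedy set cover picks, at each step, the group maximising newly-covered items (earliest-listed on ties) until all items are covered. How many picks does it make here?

4

Greedy: pick C (covers 5 new) → pick B (covers 4 new) → pick H (covers 2 new) → pick A (covers 1 new). Total picks: 4.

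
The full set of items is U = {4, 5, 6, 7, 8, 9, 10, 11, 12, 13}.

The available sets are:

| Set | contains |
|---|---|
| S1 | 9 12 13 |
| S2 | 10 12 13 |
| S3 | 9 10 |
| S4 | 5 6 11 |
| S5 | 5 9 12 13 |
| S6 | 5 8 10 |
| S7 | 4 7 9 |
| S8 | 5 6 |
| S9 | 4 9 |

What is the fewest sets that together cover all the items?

4

S4 and S5 and S6 and S7 together: S4 ∪ S5 ∪ S6 ∪ S7 = {4, 5, 6, 7, 8, 9, 10, 11, 12, 13} — every item is covered.
Only S7 contains 7, so S7 is forced; the remaining 7 items need at least 3 more sets (each remaining set adds at most 3) — so at least 4 sets are needed, and 4 is optimal.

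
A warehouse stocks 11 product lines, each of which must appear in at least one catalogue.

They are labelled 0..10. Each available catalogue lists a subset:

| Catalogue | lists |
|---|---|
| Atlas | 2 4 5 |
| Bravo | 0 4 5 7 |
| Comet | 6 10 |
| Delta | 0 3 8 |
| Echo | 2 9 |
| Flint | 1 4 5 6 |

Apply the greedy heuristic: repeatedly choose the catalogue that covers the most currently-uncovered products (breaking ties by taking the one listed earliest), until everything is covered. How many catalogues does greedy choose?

5

Greedy: pick Bravo (covers 4 new) → pick Comet (covers 2 new) → pick Delta (covers 2 new) → pick Echo (covers 2 new) → pick Flint (covers 1 new). Total picks: 5.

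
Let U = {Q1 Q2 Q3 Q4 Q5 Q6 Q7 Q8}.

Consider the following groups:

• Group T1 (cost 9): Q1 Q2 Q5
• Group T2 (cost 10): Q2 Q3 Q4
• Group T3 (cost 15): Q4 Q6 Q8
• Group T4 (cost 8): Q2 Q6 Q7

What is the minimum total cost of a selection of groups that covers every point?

T1, T2, T3, T4 together cover every point (T1 ∪ T2 ∪ T3 ∪ T4 = {Q1, Q2, Q3, Q4, Q5, Q6, Q7, Q8}); total cost 9 + 10 + 15 + 8 = 42.
No covering selection has total cost below 42.

42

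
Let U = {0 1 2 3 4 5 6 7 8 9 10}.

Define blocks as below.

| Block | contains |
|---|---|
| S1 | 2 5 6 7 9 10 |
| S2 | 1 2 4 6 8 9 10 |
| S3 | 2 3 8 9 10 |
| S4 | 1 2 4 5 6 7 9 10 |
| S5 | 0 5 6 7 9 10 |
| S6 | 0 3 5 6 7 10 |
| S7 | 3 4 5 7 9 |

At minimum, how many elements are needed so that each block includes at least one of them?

2

H = {7, 10} meets every block (each contains at least one member of H), and |H| = 2.
No single element lies in every block, so at least 2 are needed and 2 is optimal.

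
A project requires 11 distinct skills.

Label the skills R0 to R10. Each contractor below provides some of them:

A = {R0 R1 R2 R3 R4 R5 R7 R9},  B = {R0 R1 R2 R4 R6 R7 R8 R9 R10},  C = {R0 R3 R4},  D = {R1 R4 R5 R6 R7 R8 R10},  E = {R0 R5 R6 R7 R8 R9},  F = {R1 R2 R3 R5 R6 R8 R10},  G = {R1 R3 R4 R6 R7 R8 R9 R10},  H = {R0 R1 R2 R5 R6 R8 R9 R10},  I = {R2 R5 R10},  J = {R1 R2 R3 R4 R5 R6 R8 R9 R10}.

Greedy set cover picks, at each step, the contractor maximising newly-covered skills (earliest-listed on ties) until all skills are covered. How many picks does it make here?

2

Greedy: pick B (covers 9 new) → pick A (covers 2 new). Total picks: 2.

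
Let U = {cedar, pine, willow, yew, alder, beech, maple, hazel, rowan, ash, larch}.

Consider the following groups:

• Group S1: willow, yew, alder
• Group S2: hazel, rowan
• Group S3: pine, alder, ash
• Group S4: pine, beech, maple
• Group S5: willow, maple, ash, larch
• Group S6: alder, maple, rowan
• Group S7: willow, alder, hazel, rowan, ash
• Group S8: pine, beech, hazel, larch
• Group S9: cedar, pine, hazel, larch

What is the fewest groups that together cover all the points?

4

S1, S4, S7, and S9 cover everything between them: the union {cedar, pine, willow, yew, alder, beech, maple, hazel, rowan, ash, larch} is all of U.
No 3 of the 9 groups cover everything (all 84 combinations miss at least one point), so 4 is optimal.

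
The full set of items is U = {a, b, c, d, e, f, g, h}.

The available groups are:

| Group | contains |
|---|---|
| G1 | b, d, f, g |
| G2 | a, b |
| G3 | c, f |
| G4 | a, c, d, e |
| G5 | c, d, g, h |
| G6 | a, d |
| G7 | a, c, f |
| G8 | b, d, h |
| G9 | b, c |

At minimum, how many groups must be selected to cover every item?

G1 and G4 and G8 together: G1 ∪ G4 ∪ G8 = {a, b, c, d, e, f, g, h} — every item is covered.
Only G4 contains e, so G4 is forced; the remaining 4 items need at least 2 more groups (each remaining group adds at most 3) — so at least 3 groups are needed, and 3 is optimal.

3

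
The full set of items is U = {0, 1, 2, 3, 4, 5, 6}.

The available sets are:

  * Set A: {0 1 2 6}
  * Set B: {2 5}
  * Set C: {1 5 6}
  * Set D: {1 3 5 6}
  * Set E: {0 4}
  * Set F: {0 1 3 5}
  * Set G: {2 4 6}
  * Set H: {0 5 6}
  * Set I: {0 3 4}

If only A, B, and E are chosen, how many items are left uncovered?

1

Union of A, B, E = {0, 1, 2, 4, 5, 6}.
Not covered: 3 — 1 item.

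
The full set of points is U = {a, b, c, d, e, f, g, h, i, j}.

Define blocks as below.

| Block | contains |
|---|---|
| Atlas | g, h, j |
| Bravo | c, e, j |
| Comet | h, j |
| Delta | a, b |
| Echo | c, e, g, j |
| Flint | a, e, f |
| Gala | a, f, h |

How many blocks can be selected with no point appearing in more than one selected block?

2

Atlas, Delta are pairwise disjoint (Atlas={g,h,j}; Delta={a,b}).
Every remaining block overlaps one of these, and no 3 of the listed blocks are pairwise disjoint, so 2 is the maximum.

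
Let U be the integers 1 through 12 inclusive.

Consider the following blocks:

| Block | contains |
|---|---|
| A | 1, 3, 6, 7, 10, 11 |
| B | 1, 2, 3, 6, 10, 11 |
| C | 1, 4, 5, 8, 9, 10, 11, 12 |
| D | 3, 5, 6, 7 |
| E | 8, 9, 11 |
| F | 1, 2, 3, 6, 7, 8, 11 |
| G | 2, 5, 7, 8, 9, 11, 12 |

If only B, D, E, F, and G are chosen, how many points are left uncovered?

Union of B, D, E, F, G = {1, 2, 3, 5, 6, 7, 8, 9, 10, 11, 12}.
Not covered: 4 — 1 point.

1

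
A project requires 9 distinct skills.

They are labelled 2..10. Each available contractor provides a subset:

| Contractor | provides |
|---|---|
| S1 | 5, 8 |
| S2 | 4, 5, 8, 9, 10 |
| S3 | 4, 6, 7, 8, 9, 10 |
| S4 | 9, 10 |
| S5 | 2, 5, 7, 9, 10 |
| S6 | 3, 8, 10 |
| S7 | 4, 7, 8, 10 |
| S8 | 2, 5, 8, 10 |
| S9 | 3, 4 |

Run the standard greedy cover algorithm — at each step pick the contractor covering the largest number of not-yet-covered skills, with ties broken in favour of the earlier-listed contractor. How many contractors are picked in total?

Greedy: pick S3 (covers 6 new) → pick S5 (covers 2 new) → pick S6 (covers 1 new). Total picks: 3.

3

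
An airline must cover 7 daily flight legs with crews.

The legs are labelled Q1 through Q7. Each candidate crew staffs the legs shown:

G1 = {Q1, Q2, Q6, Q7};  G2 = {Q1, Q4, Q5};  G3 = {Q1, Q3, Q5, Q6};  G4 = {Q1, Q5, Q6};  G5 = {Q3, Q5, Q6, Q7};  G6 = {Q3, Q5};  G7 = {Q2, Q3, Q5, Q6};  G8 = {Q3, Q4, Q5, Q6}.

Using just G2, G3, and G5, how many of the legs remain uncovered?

1

Union of G2, G3, G5 = {Q1, Q3, Q4, Q5, Q6, Q7}.
Not covered: Q2 — 1 leg.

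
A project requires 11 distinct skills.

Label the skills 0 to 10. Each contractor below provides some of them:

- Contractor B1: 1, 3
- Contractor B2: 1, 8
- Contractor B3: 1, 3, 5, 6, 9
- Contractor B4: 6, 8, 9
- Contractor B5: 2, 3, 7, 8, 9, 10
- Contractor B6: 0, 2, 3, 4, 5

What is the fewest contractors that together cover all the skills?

3

Take {B3, B5, B6}. Their union is {0, 1, 2, 3, 4, 5, 6, 7, 8, 9, 10}, which is all 11 skills.
Only B6 contains 0, so B6 is forced; the remaining 6 skills need at least 2 more contractors (each remaining contractor adds at most 4) — so at least 3 contractors are needed, and 3 is optimal.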